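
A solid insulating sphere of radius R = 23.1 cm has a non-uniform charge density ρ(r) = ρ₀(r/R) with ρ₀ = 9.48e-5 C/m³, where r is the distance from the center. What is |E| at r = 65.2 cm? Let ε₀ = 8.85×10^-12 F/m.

Use a concentric Gaussian sphere at r = 65.2 cm (r > R, all charge enclosed).
Q_enc = 4π ∫₀^R ρ₀(r'/R)^1 r'² dr' = 4πρ₀R³/4 = 3.671×10^-6 C.
Applying ∮E·dA = Q_enc/ε₀ with Φ = E(4πr²):
E = |Q_enc|/(4πε₀r²) = (3.671×10^-6)/(4π·8.85×10^-12·(0.652)²) = 7.77×10^4 N/C.

7.77×10^4 V/m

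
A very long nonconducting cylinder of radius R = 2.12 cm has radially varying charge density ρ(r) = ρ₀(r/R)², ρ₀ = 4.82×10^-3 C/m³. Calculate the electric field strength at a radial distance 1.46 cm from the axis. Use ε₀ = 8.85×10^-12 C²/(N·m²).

Take a coaxial cylindrical Gaussian surface of radius r = 1.46 cm and length L (r < R).
Integrating ρ over the cross-section to radius r: λ_enc = (2πρ₀/R²) ∫₀^r r'^3 dr' = 2πρ₀ r^4/(4·R²) = 7.654e-7 C/m.
Applying ∮E·dA = Q_enc/ε₀ with the end caps contributing no flux:
E = |λ_enc|/(2πε₀r) = (7.654×10^-7)/(2π·8.85×10^-12·0.0146) = 9.43×10^5 N/C.

|E| ≈ 9.43e5 N/C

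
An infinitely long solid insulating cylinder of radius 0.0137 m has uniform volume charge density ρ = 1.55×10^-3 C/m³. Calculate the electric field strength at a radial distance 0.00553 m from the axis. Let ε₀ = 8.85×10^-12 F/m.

|E| ≈ 4.84×10^5 N/C

Take a coaxial cylindrical Gaussian surface of radius r = 0.00553 m and length L (r < R).
Enclosed charge per unit length: λ_enc = ρ·πr² = (1.55e-3)π(0.00553)² = 1.489×10^-7 C/m.
Applying ∮E·dA = Q_enc/ε₀ with the end caps contributing no flux:
E = |λ_enc|/(2πε₀r) = (1.489e-7)/(2π·8.85×10^-12·0.00553) = 4.84×10^5 N/C.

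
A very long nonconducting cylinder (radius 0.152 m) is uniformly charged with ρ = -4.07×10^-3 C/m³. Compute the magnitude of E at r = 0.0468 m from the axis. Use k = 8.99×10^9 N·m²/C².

E = 1.08×10^7 N/C

By cylindrical symmetry E is radial; use a coaxial Gaussian cylinder of radius 0.0468 m and length L (r < R).
Charge inside radius r per length L is ρ·πr²·L, so λ_enc = ρπr² = -2.801e-5 C/m.
Gauss's law: E·2πrL = λ_enc L/ε₀.
E = 2k|λ_enc|/r = 2(8.99×10^9)(2.801e-5)/(0.0468) = 1.08×10^7 N/C.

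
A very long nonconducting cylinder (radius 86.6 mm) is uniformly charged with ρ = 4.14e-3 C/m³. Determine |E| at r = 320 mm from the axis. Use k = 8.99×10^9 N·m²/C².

5.48e6 N/C

Take a coaxial cylindrical Gaussian surface of radius r = 320 mm and length L (r > 86.6 mm, full cross-section enclosed).
λ_enc = ρ·πR² = (4.14×10^-3)π(0.0866)² = 9.754×10^-5 C/m.
Gauss's law: E·2πrL = λ_enc L/ε₀.
E = 2k|λ_enc|/r = 2(8.99×10^9)(9.754e-5)/(0.32) = 5.48×10^6 N/C.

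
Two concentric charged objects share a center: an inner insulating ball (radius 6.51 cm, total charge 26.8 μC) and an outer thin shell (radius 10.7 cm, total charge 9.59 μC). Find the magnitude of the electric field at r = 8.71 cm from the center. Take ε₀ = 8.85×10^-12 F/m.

E = 3.18e7 N/C

Symmetry ⇒ E = E(r) r̂. Gaussian sphere of radius r = 8.71 cm (between the bodies, 6.51 cm < r < 10.7 cm).
Only the inner charge is enclosed; the outer shell contributes nothing inside itself. Q_enc = 26.8 μC = 2.68e-5 C.
Gauss's law: E·4πr² = Q_enc/ε₀.
E = |Q_enc|/(4πε₀r²) = (2.68e-5)/(4π·8.85×10^-12·(0.0871)²) = 3.18×10^7 N/C.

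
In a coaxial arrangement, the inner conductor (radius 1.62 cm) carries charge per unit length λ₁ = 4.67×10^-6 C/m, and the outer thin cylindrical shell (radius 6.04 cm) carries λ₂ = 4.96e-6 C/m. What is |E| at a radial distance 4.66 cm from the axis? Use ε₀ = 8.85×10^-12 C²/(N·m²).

1.80×10^6 N/C

Take a coaxial cylindrical Gaussian surface of radius r = 4.66 cm and length L (between the conductors, 1.62 cm < r < 6.04 cm).
Only the inner wire is enclosed; the outer shell contributes nothing inside itself. λ_enc = λ₁ = 4.67×10^-6 C/m.
Gauss's law: E·2πrL = λ_enc L/ε₀.
E = |λ_enc|/(2πε₀r) = (4.67×10^-6)/(2π·8.85×10^-12·0.0466) = 1.80×10^6 N/C.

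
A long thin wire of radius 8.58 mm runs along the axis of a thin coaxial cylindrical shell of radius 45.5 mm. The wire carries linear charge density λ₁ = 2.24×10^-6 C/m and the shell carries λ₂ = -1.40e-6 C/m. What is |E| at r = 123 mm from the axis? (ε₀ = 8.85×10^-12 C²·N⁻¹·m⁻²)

|E| ≈ 1.23×10^5 N/C

Coaxial Gaussian cylinder, radius r = 123 mm, length L (r > 45.5 mm, enclosing both).
λ_enc = λ₁ + λ₂ = (2.24×10^-6) + (-1.40×10^-6) = 8.40×10^-7 C/m.
Applying ∮E·dA = Q_enc/ε₀ with the end caps contributing no flux:
E = |λ_enc|/(2πε₀r) = (8.40e-7)/(2π·8.85×10^-12·0.123) = 1.23×10^5 N/C.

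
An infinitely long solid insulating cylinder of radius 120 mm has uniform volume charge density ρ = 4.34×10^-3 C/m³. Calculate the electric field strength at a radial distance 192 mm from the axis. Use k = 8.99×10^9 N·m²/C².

E = 1.84×10^7 N/C

Coaxial Gaussian cylinder, radius r = 192 mm, length L (r > 120 mm, full cross-section enclosed).
λ_enc = ρ·πR² = (4.34×10^-3)π(0.12)² = 1.963×10^-4 C/m.
Gauss's law: E·2πrL = λ_enc L/ε₀.
E = 2k|λ_enc|/r = 2(8.99×10^9)(1.963e-4)/(0.192) = 1.84e7 N/C.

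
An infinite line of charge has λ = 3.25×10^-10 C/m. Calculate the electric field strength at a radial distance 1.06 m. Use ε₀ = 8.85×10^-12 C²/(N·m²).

E = 5.51 V/m

By cylindrical symmetry E is radial; use a coaxial Gaussian cylinder of radius 1.06 m and length L.
Q_enc = λL, so λ_enc = 3.25e-10 C/m.
Applying ∮E·dA = Q_enc/ε₀ with the end caps contributing no flux:
E = |λ_enc|/(2πε₀r) = (3.25×10^-10)/(2π·8.85×10^-12·1.06) = 5.51 N/C.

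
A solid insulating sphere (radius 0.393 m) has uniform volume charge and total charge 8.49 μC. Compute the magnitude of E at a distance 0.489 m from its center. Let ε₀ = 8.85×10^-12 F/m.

Take a concentric spherical Gaussian surface of radius r = 0.489 m (r > R, so the entire charge is enclosed).
Q_enc = 8.49 μC = 8.49×10^-6 C.
Since E is radial and uniform over the Gaussian sphere, Φ = E·4πr² = Q_enc/ε₀.
E = |Q_enc|/(4πε₀r²) = (8.49e-6)/(4π·8.85×10^-12·(0.489)²) = 3.19×10^5 N/C.

3.19×10^5 N/C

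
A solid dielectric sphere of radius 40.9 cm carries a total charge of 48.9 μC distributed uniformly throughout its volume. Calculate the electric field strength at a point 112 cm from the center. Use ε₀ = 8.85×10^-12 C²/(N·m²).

Take a concentric spherical Gaussian surface of radius r = 112 cm (r > R, so the entire charge is enclosed).
Q_enc = 48.9 μC = 4.89×10^-5 C.
By Gauss's law, ∮E·dA = E·4πr² = Q_enc/ε₀.
E = |Q_enc|/(4πε₀r²) = (4.89×10^-5)/(4π·8.85×10^-12·(1.12)²) = 3.51×10^5 N/C.

3.51×10^5 N/C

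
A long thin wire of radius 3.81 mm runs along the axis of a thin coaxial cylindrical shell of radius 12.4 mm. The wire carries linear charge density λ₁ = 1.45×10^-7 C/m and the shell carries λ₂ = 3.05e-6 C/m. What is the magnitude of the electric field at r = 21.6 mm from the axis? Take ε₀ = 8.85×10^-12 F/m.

Choose a coaxial cylinder of radius r = 21.6 mm (arbitrary length L) as the Gaussian surface (r > 12.4 mm, enclosing both).
λ_enc = λ₁ + λ₂ = (1.45×10^-7) + (3.05×10^-6) = 3.195e-6 C/m.
By Gauss's law (flux through the curved wall only), E·2πrL = λ_enc L/ε₀.
E = |λ_enc|/(2πε₀r) = (3.195×10^-6)/(2π·8.85×10^-12·0.0216) = 2.66×10^6 N/C.

2.66×10^6 N/C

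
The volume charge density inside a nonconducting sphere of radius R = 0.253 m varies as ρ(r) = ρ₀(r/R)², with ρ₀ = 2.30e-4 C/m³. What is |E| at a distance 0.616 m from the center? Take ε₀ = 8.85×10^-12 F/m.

E ≈ 2.22×10^5 N/C

By spherical symmetry E is radial; choose a Gaussian sphere of radius r = 0.616 m (r > R, all charge enclosed).
Q_enc = 4π ∫₀^R ρ₀(r'/R)^2 r'² dr' = 4πρ₀R³/5 = 9.361×10^-6 C.
Applying ∮E·dA = Q_enc/ε₀ with Φ = E(4πr²):
E = |Q_enc|/(4πε₀r²) = (9.361×10^-6)/(4π·8.85×10^-12·(0.616)²) = 2.22×10^5 N/C.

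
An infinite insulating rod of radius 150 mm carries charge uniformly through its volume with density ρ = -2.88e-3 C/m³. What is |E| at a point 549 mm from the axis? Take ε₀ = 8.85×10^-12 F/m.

Choose a coaxial cylinder of radius r = 549 mm (arbitrary length L) as the Gaussian surface (r > 150 mm, full cross-section enclosed).
λ_enc = ρ·πR² = (-2.88×10^-3)π(0.15)² = -2.036×10^-4 C/m.
Applying ∮E·dA = Q_enc/ε₀ with the end caps contributing no flux:
E = |λ_enc|/(2πε₀r) = (2.036×10^-4)/(2π·8.85×10^-12·0.549) = 6.67×10^6 N/C.

|E| ≈ 6.67×10^6 V/m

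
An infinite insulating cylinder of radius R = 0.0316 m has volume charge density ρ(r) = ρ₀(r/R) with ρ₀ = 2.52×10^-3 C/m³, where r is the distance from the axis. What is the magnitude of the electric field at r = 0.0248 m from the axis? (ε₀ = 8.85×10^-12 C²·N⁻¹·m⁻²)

E ≈ 1.85×10^6 N/C

By cylindrical symmetry E is radial; use a coaxial Gaussian cylinder of radius 0.0248 m and length L (r < R).
λ_enc = ∫₀^r ρ(r')·2πr' dr' = (2πρ₀/R)·r^3/3 = 2.548e-6 C/m.
Since E is radial and uniform over the curved surface, Φ = E·2πrL = Q_enc/ε₀ = λ_enc L/ε₀.
E = |λ_enc|/(2πε₀r) = (2.548e-6)/(2π·8.85×10^-12·0.0248) = 1.85×10^6 N/C.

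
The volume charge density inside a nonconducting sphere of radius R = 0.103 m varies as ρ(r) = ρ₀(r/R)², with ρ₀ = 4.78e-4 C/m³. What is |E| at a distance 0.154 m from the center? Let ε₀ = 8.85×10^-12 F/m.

By spherical symmetry E is radial; choose a Gaussian sphere of radius r = 0.154 m (r > R, all charge enclosed).
Q_enc = 4π ∫₀^R ρ₀(r'/R)^2 r'² dr' = 4πρ₀R³/5 = 1.313e-6 C.
By Gauss's law, ∮E·dA = E·4πr² = Q_enc/ε₀.
E = |Q_enc|/(4πε₀r²) = (1.313×10^-6)/(4π·8.85×10^-12·(0.154)²) = 4.98×10^5 N/C.

4.98×10^5 N/C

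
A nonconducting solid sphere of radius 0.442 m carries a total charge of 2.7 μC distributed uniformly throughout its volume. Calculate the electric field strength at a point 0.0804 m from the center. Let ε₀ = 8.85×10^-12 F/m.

By spherical symmetry E is radial; choose a Gaussian sphere of radius r = 0.0804 m (r < R).
Only the charge within r is enclosed: Q_enc = Q·(r/R)³ = (2.7 μC)·(0.0804 m/0.442 m)³ = 1.625×10^-8 C.
Since E is radial and uniform over the Gaussian sphere, Φ = E·4πr² = Q_enc/ε₀.
E = |Q_enc|/(4πε₀r²) = (1.625×10^-8)/(4π·8.85×10^-12·(0.0804)²) = 2.26×10^4 N/C.

2.26×10^4 N/C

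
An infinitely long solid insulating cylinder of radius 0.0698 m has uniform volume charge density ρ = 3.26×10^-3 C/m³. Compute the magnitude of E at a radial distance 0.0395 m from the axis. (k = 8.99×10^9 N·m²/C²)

Choose a coaxial cylinder of radius r = 0.0395 m (arbitrary length L) as the Gaussian surface (r < R).
Charge inside radius r per length L is ρ·πr²·L, so λ_enc = ρπr² = 1.598×10^-5 C/m.
Applying ∮E·dA = Q_enc/ε₀ with the end caps contributing no flux:
E = 2k|λ_enc|/r = 2(8.99×10^9)(1.598×10^-5)/(0.0395) = 7.27×10^6 N/C.

|E| = 7.27e6 N/C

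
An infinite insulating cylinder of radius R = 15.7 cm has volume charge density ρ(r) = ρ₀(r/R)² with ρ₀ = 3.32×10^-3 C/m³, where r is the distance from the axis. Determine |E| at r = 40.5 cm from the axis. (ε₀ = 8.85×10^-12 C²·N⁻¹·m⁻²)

Take a coaxial cylindrical Gaussian surface of radius r = 40.5 cm and length L (r > R, full charge per length enclosed).
λ_enc = 2π ∫₀^R ρ₀(r'/R)^2 r' dr' = 2πρ₀R²/4 = 1.285×10^-4 C/m.
By Gauss's law (flux through the curved wall only), E·2πrL = λ_enc L/ε₀.
E = |λ_enc|/(2πε₀r) = (1.285e-4)/(2π·8.85×10^-12·0.405) = 5.71×10^6 N/C.

5.71×10^6 N/C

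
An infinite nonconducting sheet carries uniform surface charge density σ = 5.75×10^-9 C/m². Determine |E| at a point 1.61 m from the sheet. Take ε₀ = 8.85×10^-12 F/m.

E = 325 N/C

By planar symmetry E is perpendicular to the sheet and uniform; use a Gaussian pillbox with flat faces of area A on each side of the sheet.
Only the two end caps contribute flux: Φ = 2EA. With Q_enc = σA, Gauss's law gives E = |σ|/(2ε₀).
E = |σ|/(2ε₀) = (5.75×10^-9)/(2·8.85×10^-12) = 325 N/C.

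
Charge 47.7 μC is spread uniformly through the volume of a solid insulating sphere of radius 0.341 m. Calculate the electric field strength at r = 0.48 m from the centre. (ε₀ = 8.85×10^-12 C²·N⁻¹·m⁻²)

Symmetry ⇒ E = E(r) r̂. Gaussian sphere of radius r = 0.48 m (r > R, so the entire charge is enclosed).
Q_enc = 47.7 μC = 4.77e-5 C.
Applying ∮E·dA = Q_enc/ε₀ with Φ = E(4πr²):
E = |Q_enc|/(4πε₀r²) = (4.77×10^-5)/(4π·8.85×10^-12·(0.48)²) = 1.86×10^6 N/C.

E ≈ 1.86×10^6 N/C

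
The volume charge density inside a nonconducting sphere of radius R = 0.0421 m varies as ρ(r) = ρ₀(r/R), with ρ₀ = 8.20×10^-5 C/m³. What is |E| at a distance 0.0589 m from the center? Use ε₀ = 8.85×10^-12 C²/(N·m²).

|E| = 4.98×10^4 V/m

Use a concentric Gaussian sphere at r = 0.0589 m (r > R, all charge enclosed).
Q_enc = 4π ∫₀^R ρ₀(r'/R)^1 r'² dr' = 4πρ₀R³/4 = 1.922×10^-8 C.
By Gauss's law, ∮E·dA = E·4πr² = Q_enc/ε₀.
E = |Q_enc|/(4πε₀r²) = (1.922×10^-8)/(4π·8.85×10^-12·(0.0589)²) = 4.98e4 N/C.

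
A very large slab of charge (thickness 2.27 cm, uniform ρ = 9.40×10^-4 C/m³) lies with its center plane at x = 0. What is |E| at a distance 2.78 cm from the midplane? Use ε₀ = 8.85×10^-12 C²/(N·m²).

The point |x| = 2.78 cm lies outside the slab (half-thickness 0.01135 m). A symmetric pillbox spanning the full slab encloses Q_enc = ρ·d·A.
Flux = 2EA ⇒ E = |ρ|d/(2ε₀), independent of distance outside.
E = (9.40×10^-4)(0.0227)/(2·8.85×10^-12) = 1.21×10^6 N/C.

1.21×10^6 N/C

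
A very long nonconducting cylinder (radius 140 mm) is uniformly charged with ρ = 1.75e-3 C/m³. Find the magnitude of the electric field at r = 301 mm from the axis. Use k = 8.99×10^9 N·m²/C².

Coaxial Gaussian cylinder, radius r = 301 mm, length L (r > 140 mm, full cross-section enclosed).
λ_enc = ρ·πR² = (1.75e-3)π(0.14)² = 1.078×10^-4 C/m.
Gauss's law: E·2πrL = λ_enc L/ε₀.
E = 2k|λ_enc|/r = 2(8.99×10^9)(1.078×10^-4)/(0.301) = 6.44×10^6 N/C.

E ≈ 6.44×10^6 N/C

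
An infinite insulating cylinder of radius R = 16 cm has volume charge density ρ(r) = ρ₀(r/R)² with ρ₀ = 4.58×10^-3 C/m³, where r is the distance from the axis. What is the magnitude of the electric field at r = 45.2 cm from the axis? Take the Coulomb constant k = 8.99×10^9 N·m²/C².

|E| = 7.33×10^6 N/C

Coaxial Gaussian cylinder, radius r = 45.2 cm, length L (r > R, full charge per length enclosed).
λ_enc = 2π ∫₀^R ρ₀(r'/R)^2 r' dr' = 2πρ₀R²/4 = 1.842×10^-4 C/m.
Since E is radial and uniform over the curved surface, Φ = E·2πrL = Q_enc/ε₀ = λ_enc L/ε₀.
E = 2k|λ_enc|/r = 2(8.99×10^9)(1.842×10^-4)/(0.452) = 7.33×10^6 N/C.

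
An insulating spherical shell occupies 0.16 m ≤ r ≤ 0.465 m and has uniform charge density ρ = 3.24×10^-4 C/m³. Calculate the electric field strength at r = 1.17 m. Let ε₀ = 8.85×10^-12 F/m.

E ≈ 8.60×10^5 N/C

By spherical symmetry E is radial; choose a Gaussian sphere of radius r = 1.17 m (r > 0.465 m, enclosing the whole shell).
Q_enc = ρ·(4π/3)(b³ − a³) = (3.24×10^-4)·(4π/3)·((0.465)³ − (0.16)³) = 1.309×10^-4 C.
By Gauss's law, ∮E·dA = E·4πr² = Q_enc/ε₀.
E = |Q_enc|/(4πε₀r²) = (1.309×10^-4)/(4π·8.85×10^-12·(1.17)²) = 8.60e5 N/C.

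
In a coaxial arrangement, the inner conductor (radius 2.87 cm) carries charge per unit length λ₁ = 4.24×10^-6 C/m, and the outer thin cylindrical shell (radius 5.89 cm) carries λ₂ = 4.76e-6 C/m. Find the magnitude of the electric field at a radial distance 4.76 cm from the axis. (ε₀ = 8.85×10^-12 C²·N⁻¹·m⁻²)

By cylindrical symmetry E is radial; use a coaxial Gaussian cylinder of radius 4.76 cm and length L (between the conductors, 2.87 cm < r < 5.89 cm).
Only the inner wire is enclosed; the outer shell contributes nothing inside itself. λ_enc = λ₁ = 4.24×10^-6 C/m.
Since E is radial and uniform over the curved surface, Φ = E·2πrL = Q_enc/ε₀ = λ_enc L/ε₀.
E = |λ_enc|/(2πε₀r) = (4.24×10^-6)/(2π·8.85×10^-12·0.0476) = 1.60×10^6 N/C.

|E| ≈ 1.60e6 N/C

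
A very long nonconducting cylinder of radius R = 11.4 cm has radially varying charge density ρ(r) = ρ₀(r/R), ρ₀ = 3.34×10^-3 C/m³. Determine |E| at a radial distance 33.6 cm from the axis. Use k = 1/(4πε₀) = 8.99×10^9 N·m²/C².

E ≈ 4.86×10^6 N/C

By cylindrical symmetry E is radial; use a coaxial Gaussian cylinder of radius 33.6 cm and length L (r > R, full charge per length enclosed).
λ_enc = 2π ∫₀^R ρ₀(r'/R)^1 r' dr' = 2πρ₀R²/3 = 9.091e-5 C/m.
By Gauss's law (flux through the curved wall only), E·2πrL = λ_enc L/ε₀.
E = 2k|λ_enc|/r = 2(8.99×10^9)(9.091×10^-5)/(0.336) = 4.86×10^6 N/C.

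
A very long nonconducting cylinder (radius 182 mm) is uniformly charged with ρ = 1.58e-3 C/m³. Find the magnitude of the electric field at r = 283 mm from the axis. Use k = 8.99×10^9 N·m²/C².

|E| = 1.04×10^7 N/C

By cylindrical symmetry E is radial; use a coaxial Gaussian cylinder of radius 283 mm and length L (r > 182 mm, full cross-section enclosed).
λ_enc = ρ·πR² = (1.58×10^-3)π(0.182)² = 1.644e-4 C/m.
By Gauss's law (flux through the curved wall only), E·2πrL = λ_enc L/ε₀.
E = 2k|λ_enc|/r = 2(8.99×10^9)(1.644×10^-4)/(0.283) = 1.04e7 N/C.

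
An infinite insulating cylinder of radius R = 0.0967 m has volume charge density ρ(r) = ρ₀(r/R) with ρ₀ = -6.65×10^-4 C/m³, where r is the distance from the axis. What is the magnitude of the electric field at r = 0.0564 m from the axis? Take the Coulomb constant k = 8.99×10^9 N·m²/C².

|E| ≈ 8.24e5 N/C

By cylindrical symmetry E is radial; use a coaxial Gaussian cylinder of radius 0.0564 m and length L (r < R).
Integrating ρ over the cross-section to radius r: λ_enc = (2πρ₀/R) ∫₀^r r'^2 dr' = 2πρ₀ r^3/(3·R) = -2.584e-6 C/m.
Gauss's law: E·2πrL = λ_enc L/ε₀.
E = 2k|λ_enc|/r = 2(8.99×10^9)(2.584e-6)/(0.0564) = 8.24e5 N/C.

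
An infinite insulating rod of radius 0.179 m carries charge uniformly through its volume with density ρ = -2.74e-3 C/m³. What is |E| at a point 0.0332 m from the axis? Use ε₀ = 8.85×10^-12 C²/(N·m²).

5.14e6 N/C

Coaxial Gaussian cylinder, radius r = 0.0332 m, length L (r < R).
Charge inside radius r per length L is ρ·πr²·L, so λ_enc = ρπr² = -9.488×10^-6 C/m.
Gauss's law: E·2πrL = λ_enc L/ε₀.
E = |λ_enc|/(2πε₀r) = (9.488e-6)/(2π·8.85×10^-12·0.0332) = 5.14×10^6 N/C.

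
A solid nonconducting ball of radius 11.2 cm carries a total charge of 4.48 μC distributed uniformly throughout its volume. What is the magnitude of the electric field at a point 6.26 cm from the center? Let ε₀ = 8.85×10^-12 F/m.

By spherical symmetry E is radial; choose a Gaussian sphere of radius r = 6.26 cm (r < R).
For a uniform sphere the enclosed fraction is (r/R)³, so Q_enc = (4.48 μC)(0.0626/0.112)³ = 7.823×10^-7 C.
Since E is radial and uniform over the Gaussian sphere, Φ = E·4πr² = Q_enc/ε₀.
E = |Q_enc|/(4πε₀r²) = (7.823×10^-7)/(4π·8.85×10^-12·(0.0626)²) = 1.79×10^6 N/C.

E ≈ 1.79×10^6 N/C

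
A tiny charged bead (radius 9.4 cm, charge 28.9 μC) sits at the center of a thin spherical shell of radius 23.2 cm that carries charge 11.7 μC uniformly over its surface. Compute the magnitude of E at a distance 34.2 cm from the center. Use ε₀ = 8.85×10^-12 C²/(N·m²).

Symmetry ⇒ E = E(r) r̂. Gaussian sphere of radius r = 34.2 cm (r > 23.2 cm, enclosing both).
Q_enc = (28.9 μC) + (11.7 μC) = 4.06×10^-5 C.
Applying ∮E·dA = Q_enc/ε₀ with Φ = E(4πr²):
E = |Q_enc|/(4πε₀r²) = (4.06×10^-5)/(4π·8.85×10^-12·(0.342)²) = 3.12e6 N/C.

|E| = 3.12×10^6 V/m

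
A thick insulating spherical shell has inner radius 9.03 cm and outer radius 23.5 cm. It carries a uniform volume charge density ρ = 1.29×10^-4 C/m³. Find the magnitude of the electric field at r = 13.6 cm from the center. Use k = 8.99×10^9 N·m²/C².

|E| ≈ 4.67e5 N/C

By spherical symmetry E is radial; choose a Gaussian sphere of radius r = 13.6 cm (within the shell material, 9.03 cm < r < 23.5 cm).
Only the shell between 9.03 cm and r is enclosed: Q_enc = ρ·(4π/3)(r³ − a³) = (1.29e-4)·(4π/3)·((0.136)³ − (0.0903)³) = 9.614×10^-7 C.
Applying ∮E·dA = Q_enc/ε₀ with Φ = E(4πr²):
E = k|Q_enc|/r² = (8.99×10^9)(9.614×10^-7)/(0.136)² = 4.67e5 N/C.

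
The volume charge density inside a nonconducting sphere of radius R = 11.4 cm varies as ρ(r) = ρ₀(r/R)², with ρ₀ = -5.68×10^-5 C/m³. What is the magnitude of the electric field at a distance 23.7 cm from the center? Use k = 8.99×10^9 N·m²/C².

Symmetry ⇒ E = E(r) r̂. Gaussian sphere of radius r = 23.7 cm (r > R, all charge enclosed).
Q_enc = 4π ∫₀^R ρ₀(r'/R)^2 r'² dr' = 4πρ₀R³/5 = -2.115×10^-7 C.
Gauss's law: E·4πr² = Q_enc/ε₀.
E = k|Q_enc|/r² = (8.99×10^9)(2.115×10^-7)/(0.237)² = 3.39×10^4 N/C.

E ≈ 3.39×10^4 N/C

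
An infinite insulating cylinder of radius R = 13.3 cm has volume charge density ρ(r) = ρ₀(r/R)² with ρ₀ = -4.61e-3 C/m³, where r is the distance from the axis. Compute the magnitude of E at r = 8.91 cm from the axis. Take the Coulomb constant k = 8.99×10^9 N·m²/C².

5.21×10^6 V/m

Coaxial Gaussian cylinder, radius r = 8.91 cm, length L (r < R).
λ_enc = ∫₀^r ρ(r')·2πr' dr' = (2πρ₀/R²)·r^4/4 = -2.58e-5 C/m.
Applying ∮E·dA = Q_enc/ε₀ with the end caps contributing no flux:
E = 2k|λ_enc|/r = 2(8.99×10^9)(2.58e-5)/(0.0891) = 5.21×10^6 N/C.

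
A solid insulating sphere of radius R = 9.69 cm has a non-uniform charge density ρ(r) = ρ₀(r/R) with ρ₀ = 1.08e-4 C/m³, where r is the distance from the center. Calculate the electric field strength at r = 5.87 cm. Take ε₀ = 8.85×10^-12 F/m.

1.08×10^5 V/m

Take a concentric spherical Gaussian surface of radius r = 5.87 cm (r < R).
Q_enc = ∫₀^r ρ(r')·4πr'² dr' = (4πρ₀/R) ∫₀^r r'^3 dr' = 4πρ₀ r^4/(4·R) = 4.157×10^-8 C.
Applying ∮E·dA = Q_enc/ε₀ with Φ = E(4πr²):
E = |Q_enc|/(4πε₀r²) = (4.157e-8)/(4π·8.85×10^-12·(0.0587)²) = 1.08×10^5 N/C.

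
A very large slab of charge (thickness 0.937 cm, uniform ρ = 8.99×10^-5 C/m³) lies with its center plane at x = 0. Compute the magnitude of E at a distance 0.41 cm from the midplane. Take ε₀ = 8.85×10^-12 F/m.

E = 4.16×10^4 N/C

By symmetry E is perpendicular to the slab. A Gaussian pillbox from −0.41 cm to +0.41 cm (face area A) lies entirely within the slab.
Q_enc = ρ·(2x)·A and flux = 2EA, so 2EA = 2ρxA/ε₀ ⇒ E = |ρ|x/ε₀.
E = (8.99e-5)(0.0041)/(8.85×10^-12) = 4.16×10^4 N/C.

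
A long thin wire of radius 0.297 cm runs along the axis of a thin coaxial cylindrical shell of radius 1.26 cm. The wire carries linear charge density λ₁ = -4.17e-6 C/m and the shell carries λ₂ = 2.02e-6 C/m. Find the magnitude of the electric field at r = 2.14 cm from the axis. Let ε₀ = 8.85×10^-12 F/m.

Choose a coaxial cylinder of radius r = 2.14 cm (arbitrary length L) as the Gaussian surface (r > 1.26 cm, enclosing both).
λ_enc = λ₁ + λ₂ = (-4.17×10^-6) + (2.02e-6) = -2.15×10^-6 C/m.
Applying ∮E·dA = Q_enc/ε₀ with the end caps contributing no flux:
E = |λ_enc|/(2πε₀r) = (2.15×10^-6)/(2π·8.85×10^-12·0.0214) = 1.81×10^6 N/C.

|E| ≈ 1.81e6 N/C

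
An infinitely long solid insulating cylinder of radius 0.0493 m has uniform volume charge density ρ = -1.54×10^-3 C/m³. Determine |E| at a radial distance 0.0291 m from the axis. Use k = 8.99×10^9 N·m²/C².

E = 2.53×10^6 N/C

Coaxial Gaussian cylinder, radius r = 0.0291 m, length L (r < R).
Enclosed charge per unit length: λ_enc = ρ·πr² = (-1.54e-3)π(0.0291)² = -4.097×10^-6 C/m.
By Gauss's law (flux through the curved wall only), E·2πrL = λ_enc L/ε₀.
E = 2k|λ_enc|/r = 2(8.99×10^9)(4.097e-6)/(0.0291) = 2.53e6 N/C.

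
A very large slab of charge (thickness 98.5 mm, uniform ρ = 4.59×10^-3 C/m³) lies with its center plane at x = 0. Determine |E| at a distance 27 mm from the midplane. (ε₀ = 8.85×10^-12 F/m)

E ≈ 1.40×10^7 N/C

By symmetry E is perpendicular to the slab. A Gaussian pillbox from −27 mm to +27 mm (face area A) lies entirely within the slab.
Q_enc = ρ·(2x)·A and flux = 2EA, so 2EA = 2ρxA/ε₀ ⇒ E = |ρ|x/ε₀.
E = (4.59×10^-3)(0.027)/(8.85×10^-12) = 1.40×10^7 N/C.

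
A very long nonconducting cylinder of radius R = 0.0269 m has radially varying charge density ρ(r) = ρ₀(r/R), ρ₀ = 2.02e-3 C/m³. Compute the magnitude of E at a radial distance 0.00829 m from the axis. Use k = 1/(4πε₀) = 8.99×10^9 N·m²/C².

Coaxial Gaussian cylinder, radius r = 0.00829 m, length L (r < R).
λ_enc = ∫₀^r ρ(r')·2πr' dr' = (2πρ₀/R)·r^3/3 = 8.96e-8 C/m.
By Gauss's law (flux through the curved wall only), E·2πrL = λ_enc L/ε₀.
E = 2k|λ_enc|/r = 2(8.99×10^9)(8.96×10^-8)/(0.00829) = 1.94×10^5 N/C.

1.94×10^5 V/m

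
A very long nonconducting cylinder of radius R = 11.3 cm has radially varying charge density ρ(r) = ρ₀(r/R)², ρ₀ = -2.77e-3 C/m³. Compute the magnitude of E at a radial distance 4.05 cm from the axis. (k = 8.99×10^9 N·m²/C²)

Choose a coaxial cylinder of radius r = 4.05 cm (arbitrary length L) as the Gaussian surface (r < R).
Integrating ρ over the cross-section to radius r: λ_enc = (2πρ₀/R²) ∫₀^r r'^3 dr' = 2πρ₀ r^4/(4·R²) = -9.168×10^-7 C/m.
Gauss's law: E·2πrL = λ_enc L/ε₀.
E = 2k|λ_enc|/r = 2(8.99×10^9)(9.168×10^-7)/(0.0405) = 4.07×10^5 N/C.

|E| = 4.07e5 V/m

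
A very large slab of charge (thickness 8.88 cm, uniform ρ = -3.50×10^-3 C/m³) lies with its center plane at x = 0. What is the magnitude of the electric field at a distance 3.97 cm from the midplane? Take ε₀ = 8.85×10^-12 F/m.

E = 1.57×10^7 V/m

By symmetry E is perpendicular to the slab. A Gaussian pillbox from −3.97 cm to +3.97 cm (face area A) lies entirely within the slab.
Q_enc = ρ·(2x)·A and flux = 2EA, so 2EA = 2ρxA/ε₀ ⇒ E = |ρ|x/ε₀.
E = (3.50×10^-3)(0.0397)/(8.85×10^-12) = 1.57e7 N/C.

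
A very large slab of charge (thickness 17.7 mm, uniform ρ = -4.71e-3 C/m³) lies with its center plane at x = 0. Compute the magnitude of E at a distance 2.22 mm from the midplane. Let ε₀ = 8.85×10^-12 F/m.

1.18×10^6 N/C

By symmetry E is perpendicular to the slab. A Gaussian pillbox from −2.22 mm to +2.22 mm (face area A) lies entirely within the slab.
Q_enc = ρ·(2x)·A and flux = 2EA, so 2EA = 2ρxA/ε₀ ⇒ E = |ρ|x/ε₀.
E = (4.71e-3)(0.00222)/(8.85×10^-12) = 1.18×10^6 N/C.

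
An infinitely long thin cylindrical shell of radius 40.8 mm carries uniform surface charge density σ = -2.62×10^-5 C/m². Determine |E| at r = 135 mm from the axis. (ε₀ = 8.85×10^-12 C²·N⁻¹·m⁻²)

|E| ≈ 8.95e5 V/m

Coaxial Gaussian cylinder, radius r = 135 mm, length L (r > 40.8 mm).
The whole shell is enclosed: λ_enc = σ·2πR = (-2.62×10^-5)·2π·(0.0408) = -6.716e-6 C/m.
Applying ∮E·dA = Q_enc/ε₀ with the end caps contributing no flux:
E = |λ_enc|/(2πε₀r) = (6.716×10^-6)/(2π·8.85×10^-12·0.135) = 8.95×10^5 N/C.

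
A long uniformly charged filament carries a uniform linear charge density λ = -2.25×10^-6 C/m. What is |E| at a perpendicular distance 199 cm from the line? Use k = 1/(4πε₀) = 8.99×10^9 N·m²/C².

By cylindrical symmetry E is radial; use a coaxial Gaussian cylinder of radius 199 cm and length L.
Q_enc = λL, so λ_enc = -2.25×10^-6 C/m.
Applying ∮E·dA = Q_enc/ε₀ with the end caps contributing no flux:
E = 2k|λ_enc|/r = 2(8.99×10^9)(2.25×10^-6)/(1.99) = 2.03×10^4 N/C.

2.03e4 V/m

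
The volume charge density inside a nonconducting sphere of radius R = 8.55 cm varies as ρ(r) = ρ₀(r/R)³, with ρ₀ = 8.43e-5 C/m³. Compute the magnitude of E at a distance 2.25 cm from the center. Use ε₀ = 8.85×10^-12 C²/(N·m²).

By spherical symmetry E is radial; choose a Gaussian sphere of radius r = 2.25 cm (r < R).
Integrate the density: Q_enc = 4π ∫₀^r ρ₀(r'/R)^3 r'² dr' = 4πρ₀ r^6/(6·R³) = 3.665e-11 C.
Since E is radial and uniform over the Gaussian sphere, Φ = E·4πr² = Q_enc/ε₀.
E = |Q_enc|/(4πε₀r²) = (3.665×10^-11)/(4π·8.85×10^-12·(0.0225)²) = 651 N/C.

|E| ≈ 651 N/C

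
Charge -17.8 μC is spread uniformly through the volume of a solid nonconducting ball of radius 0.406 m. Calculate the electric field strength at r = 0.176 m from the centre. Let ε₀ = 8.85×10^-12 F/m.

Symmetry ⇒ E = E(r) r̂. Gaussian sphere of radius r = 0.176 m (r < R).
For a uniform sphere the enclosed fraction is (r/R)³, so Q_enc = (-17.8 μC)(0.176/0.406)³ = -1.45e-6 C.
Gauss's law: E·4πr² = Q_enc/ε₀.
E = |Q_enc|/(4πε₀r²) = (1.45e-6)/(4π·8.85×10^-12·(0.176)²) = 4.21e5 N/C.

4.21×10^5 N/C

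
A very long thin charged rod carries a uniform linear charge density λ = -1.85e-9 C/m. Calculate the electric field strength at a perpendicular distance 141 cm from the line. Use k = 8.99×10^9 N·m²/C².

Choose a coaxial cylinder of radius r = 141 cm (arbitrary length L) as the Gaussian surface.
Q_enc = λL, so λ_enc = -1.85e-9 C/m.
By Gauss's law (flux through the curved wall only), E·2πrL = λ_enc L/ε₀.
E = 2k|λ_enc|/r = 2(8.99×10^9)(1.85×10^-9)/(1.41) = 23.6 N/C.

|E| = 23.6 N/C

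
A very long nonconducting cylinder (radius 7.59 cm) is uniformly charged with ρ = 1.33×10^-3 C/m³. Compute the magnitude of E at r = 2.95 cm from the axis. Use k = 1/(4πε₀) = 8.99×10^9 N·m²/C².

E ≈ 2.22e6 V/m

Choose a coaxial cylinder of radius r = 2.95 cm (arbitrary length L) as the Gaussian surface (r < R).
Enclosed charge per unit length: λ_enc = ρ·πr² = (1.33×10^-3)π(0.0295)² = 3.636×10^-6 C/m.
Applying ∮E·dA = Q_enc/ε₀ with the end caps contributing no flux:
E = 2k|λ_enc|/r = 2(8.99×10^9)(3.636e-6)/(0.0295) = 2.22×10^6 N/C.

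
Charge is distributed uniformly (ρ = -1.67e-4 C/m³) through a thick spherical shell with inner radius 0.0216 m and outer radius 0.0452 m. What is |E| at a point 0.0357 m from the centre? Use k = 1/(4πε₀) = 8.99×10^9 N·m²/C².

By spherical symmetry E is radial; choose a Gaussian sphere of radius r = 0.0357 m (within the shell material, 0.0216 m < r < 0.0452 m).
Enclosed charge is the volume from a to r: Q_enc = (4π/3)ρ(r³ − a³) = -2.478×10^-8 C.
Applying ∮E·dA = Q_enc/ε₀ with Φ = E(4πr²):
E = k|Q_enc|/r² = (8.99×10^9)(2.478×10^-8)/(0.0357)² = 1.75e5 N/C.

1.75×10^5 N/C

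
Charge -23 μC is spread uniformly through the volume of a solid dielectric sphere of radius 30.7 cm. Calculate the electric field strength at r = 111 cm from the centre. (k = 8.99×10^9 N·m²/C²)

1.68×10^5 N/C

By spherical symmetry E is radial; choose a Gaussian sphere of radius r = 111 cm (r > R, so the entire charge is enclosed).
Q_enc = -23 μC = -2.30×10^-5 C.
Since E is radial and uniform over the Gaussian sphere, Φ = E·4πr² = Q_enc/ε₀.
E = k|Q_enc|/r² = (8.99×10^9)(2.30×10^-5)/(1.11)² = 1.68e5 N/C.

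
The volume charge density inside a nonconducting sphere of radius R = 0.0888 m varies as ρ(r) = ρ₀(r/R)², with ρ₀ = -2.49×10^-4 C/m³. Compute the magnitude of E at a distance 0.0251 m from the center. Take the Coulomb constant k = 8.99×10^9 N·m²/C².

Take a concentric spherical Gaussian surface of radius r = 0.0251 m (r < R).
Integrate the density: Q_enc = 4π ∫₀^r ρ₀(r'/R)^2 r'² dr' = 4πρ₀ r^5/(5·R²) = -7.906×10^-10 C.
Applying ∮E·dA = Q_enc/ε₀ with Φ = E(4πr²):
E = k|Q_enc|/r² = (8.99×10^9)(7.906×10^-10)/(0.0251)² = 1.13×10^4 N/C.

E = 1.13×10^4 N/C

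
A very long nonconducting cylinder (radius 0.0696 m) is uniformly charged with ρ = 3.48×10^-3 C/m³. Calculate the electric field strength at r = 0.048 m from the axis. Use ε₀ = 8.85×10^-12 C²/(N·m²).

Coaxial Gaussian cylinder, radius r = 0.048 m, length L (r < R).
Enclosed charge per unit length: λ_enc = ρ·πr² = (3.48×10^-3)π(0.048)² = 2.519×10^-5 C/m.
Gauss's law: E·2πrL = λ_enc L/ε₀.
E = |λ_enc|/(2πε₀r) = (2.519e-5)/(2π·8.85×10^-12·0.048) = 9.44×10^6 N/C.

9.44×10^6 N/C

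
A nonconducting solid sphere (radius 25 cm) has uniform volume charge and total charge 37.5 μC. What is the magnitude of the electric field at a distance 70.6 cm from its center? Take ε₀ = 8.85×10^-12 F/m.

|E| = 6.77e5 V/m

By spherical symmetry E is radial; choose a Gaussian sphere of radius r = 70.6 cm (r > R, so the entire charge is enclosed).
Q_enc = 37.5 μC = 3.75×10^-5 C.
By Gauss's law, ∮E·dA = E·4πr² = Q_enc/ε₀.
E = |Q_enc|/(4πε₀r²) = (3.75×10^-5)/(4π·8.85×10^-12·(0.706)²) = 6.77×10^5 N/C.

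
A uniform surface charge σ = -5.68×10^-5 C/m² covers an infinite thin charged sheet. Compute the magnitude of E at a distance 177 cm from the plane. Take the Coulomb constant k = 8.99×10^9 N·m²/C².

|E| ≈ 3.21×10^6 V/m

The symmetry is planar: E is normal to the sheet and the same magnitude on both sides. Take a pillbox straddling the sheet with end-cap area A.
Flux Φ = 2EA and Q_enc = σA, so 2EA = σA/ε₀ ⇒ E = |σ|/(2ε₀), independent of distance.
E = 2πk|σ| = 2π(8.99×10^9)(5.68×10^-5) = 3.21×10^6 N/C.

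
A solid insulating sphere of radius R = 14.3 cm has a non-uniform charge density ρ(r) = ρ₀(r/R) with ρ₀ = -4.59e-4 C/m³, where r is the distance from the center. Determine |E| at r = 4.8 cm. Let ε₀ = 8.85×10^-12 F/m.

E = 2.09e5 N/C

Symmetry ⇒ E = E(r) r̂. Gaussian sphere of radius r = 4.8 cm (r < R).
Integrate the density: Q_enc = 4π ∫₀^r ρ₀(r'/R)^1 r'² dr' = 4πρ₀ r^4/(4·R) = -5.353×10^-8 C.
By Gauss's law, ∮E·dA = E·4πr² = Q_enc/ε₀.
E = |Q_enc|/(4πε₀r²) = (5.353×10^-8)/(4π·8.85×10^-12·(0.048)²) = 2.09e5 N/C.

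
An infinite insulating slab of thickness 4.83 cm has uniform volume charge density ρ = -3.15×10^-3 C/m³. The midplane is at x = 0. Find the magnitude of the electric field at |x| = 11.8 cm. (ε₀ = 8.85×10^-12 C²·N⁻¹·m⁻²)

The point |x| = 11.8 cm lies outside the slab (half-thickness 0.02415 m). A symmetric pillbox spanning the full slab encloses Q_enc = ρ·d·A.
Flux = 2EA ⇒ E = |ρ|d/(2ε₀), independent of distance outside.
E = (3.15×10^-3)(0.0483)/(2·8.85×10^-12) = 8.60×10^6 N/C.

E = 8.60×10^6 V/m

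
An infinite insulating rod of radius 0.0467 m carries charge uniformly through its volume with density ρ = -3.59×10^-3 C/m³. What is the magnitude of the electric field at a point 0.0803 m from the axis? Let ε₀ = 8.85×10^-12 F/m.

Choose a coaxial cylinder of radius r = 0.0803 m (arbitrary length L) as the Gaussian surface (r > 0.0467 m, full cross-section enclosed).
λ_enc = ρ·πR² = (-3.59e-3)π(0.0467)² = -2.46e-5 C/m.
Since E is radial and uniform over the curved surface, Φ = E·2πrL = Q_enc/ε₀ = λ_enc L/ε₀.
E = |λ_enc|/(2πε₀r) = (2.46e-5)/(2π·8.85×10^-12·0.0803) = 5.51e6 N/C.

|E| = 5.51e6 N/C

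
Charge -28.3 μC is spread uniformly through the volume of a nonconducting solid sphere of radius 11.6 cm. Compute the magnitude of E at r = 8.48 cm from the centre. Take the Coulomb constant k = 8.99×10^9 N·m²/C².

Symmetry ⇒ E = E(r) r̂. Gaussian sphere of radius r = 8.48 cm (r < R).
Only the charge within r is enclosed: Q_enc = Q·(r/R)³ = (-28.3 μC)·(8.48 cm/11.6 cm)³ = -1.106×10^-5 C.
Applying ∮E·dA = Q_enc/ε₀ with Φ = E(4πr²):
E = k|Q_enc|/r² = (8.99×10^9)(1.106×10^-5)/(0.0848)² = 1.38×10^7 N/C.

|E| = 1.38×10^7 N/C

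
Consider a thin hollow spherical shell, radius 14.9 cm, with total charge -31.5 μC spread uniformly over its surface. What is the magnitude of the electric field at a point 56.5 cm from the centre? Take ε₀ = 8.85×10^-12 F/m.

Take a concentric spherical Gaussian surface of radius r = 56.5 cm (r > 14.9 cm).
The entire shell is enclosed: Q_enc = -3.15×10^-5 C.
Since E is radial and uniform over the Gaussian sphere, Φ = E·4πr² = Q_enc/ε₀.
E = |Q_enc|/(4πε₀r²) = (3.15×10^-5)/(4π·8.85×10^-12·(0.565)²) = 8.87×10^5 N/C.

|E| ≈ 8.87×10^5 V/m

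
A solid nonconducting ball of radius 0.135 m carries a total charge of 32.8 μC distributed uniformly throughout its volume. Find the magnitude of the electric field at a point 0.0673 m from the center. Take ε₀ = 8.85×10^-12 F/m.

8.07e6 N/C

Use a concentric Gaussian sphere at r = 0.0673 m (r < R).
For a uniform sphere the enclosed fraction is (r/R)³, so Q_enc = (32.8 μC)(0.0673/0.135)³ = 4.064×10^-6 C.
Gauss's law: E·4πr² = Q_enc/ε₀.
E = |Q_enc|/(4πε₀r²) = (4.064e-6)/(4π·8.85×10^-12·(0.0673)²) = 8.07×10^6 N/C.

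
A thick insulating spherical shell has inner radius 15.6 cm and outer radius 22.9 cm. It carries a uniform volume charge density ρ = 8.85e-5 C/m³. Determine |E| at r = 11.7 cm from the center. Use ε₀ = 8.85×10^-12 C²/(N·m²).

Take a concentric spherical Gaussian surface of radius r = 11.7 cm (r < 15.6 cm, inside the empty cavity).
Q_enc = 0 (all charge lies at larger r); Gauss's law gives E = 0.

E = 0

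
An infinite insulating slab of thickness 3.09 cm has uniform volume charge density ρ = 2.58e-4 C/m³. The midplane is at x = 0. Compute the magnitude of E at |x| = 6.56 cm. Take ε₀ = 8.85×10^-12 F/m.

The point |x| = 6.56 cm lies outside the slab (half-thickness 0.01545 m). A symmetric pillbox spanning the full slab encloses Q_enc = ρ·d·A.
Flux = 2EA ⇒ E = |ρ|d/(2ε₀), independent of distance outside.
E = (2.58×10^-4)(0.0309)/(2·8.85×10^-12) = 4.50×10^5 N/C.

|E| ≈ 4.50×10^5 N/C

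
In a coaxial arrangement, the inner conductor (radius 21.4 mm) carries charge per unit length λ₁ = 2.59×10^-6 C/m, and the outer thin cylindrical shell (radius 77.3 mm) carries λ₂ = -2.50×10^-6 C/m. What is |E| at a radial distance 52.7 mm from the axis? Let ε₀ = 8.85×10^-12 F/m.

|E| ≈ 8.84e5 N/C

By cylindrical symmetry E is radial; use a coaxial Gaussian cylinder of radius 52.7 mm and length L (between the conductors, 21.4 mm < r < 77.3 mm).
Only the inner wire is enclosed; the outer shell contributes nothing inside itself. λ_enc = λ₁ = 2.59×10^-6 C/m.
Applying ∮E·dA = Q_enc/ε₀ with the end caps contributing no flux:
E = |λ_enc|/(2πε₀r) = (2.59×10^-6)/(2π·8.85×10^-12·0.0527) = 8.84×10^5 N/C.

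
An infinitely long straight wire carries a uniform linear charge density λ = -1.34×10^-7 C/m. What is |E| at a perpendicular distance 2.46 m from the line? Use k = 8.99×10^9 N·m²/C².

Choose a coaxial cylinder of radius r = 2.46 m (arbitrary length L) as the Gaussian surface.
Q_enc = λL, so λ_enc = -1.34×10^-7 C/m.
Applying ∮E·dA = Q_enc/ε₀ with the end caps contributing no flux:
E = 2k|λ_enc|/r = 2(8.99×10^9)(1.34e-7)/(2.46) = 979 N/C.

E = 979 N/C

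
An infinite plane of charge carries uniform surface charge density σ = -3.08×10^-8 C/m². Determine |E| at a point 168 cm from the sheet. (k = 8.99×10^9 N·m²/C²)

By planar symmetry E is perpendicular to the sheet and uniform; use a Gaussian pillbox with flat faces of area A on each side of the sheet.
Only the two end caps contribute flux: Φ = 2EA. With Q_enc = σA, Gauss's law gives E = |σ|/(2ε₀).
E = 2πk|σ| = 2π(8.99×10^9)(3.08×10^-8) = 1.74×10^3 N/C.

E = 1.74×10^3 N/C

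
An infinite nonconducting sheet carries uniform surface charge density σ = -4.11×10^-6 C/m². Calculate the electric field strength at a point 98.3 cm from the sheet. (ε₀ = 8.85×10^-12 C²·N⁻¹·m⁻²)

The symmetry is planar: E is normal to the sheet and the same magnitude on both sides. Take a pillbox straddling the sheet with end-cap area A.
Flux Φ = 2EA and Q_enc = σA, so 2EA = σA/ε₀ ⇒ E = |σ|/(2ε₀), independent of distance.
E = |σ|/(2ε₀) = (4.11e-6)/(2·8.85×10^-12) = 2.32e5 N/C.

|E| ≈ 2.32×10^5 N/C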